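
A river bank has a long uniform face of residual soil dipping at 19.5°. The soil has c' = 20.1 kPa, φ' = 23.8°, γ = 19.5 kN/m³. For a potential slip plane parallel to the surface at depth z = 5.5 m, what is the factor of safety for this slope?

For an infinite slope with a slip plane parallel to the surface (no pore pressure): FS = [c' + γz cos²β tanφ'] / [γz sinβ cosβ].
γz = 19.5·5.5 = 107.25 kN/m²
Numerator = 20.1 + 107.25·cos²19.5°·tan23.8° = 20.1 + 107.25·0.8886·0.4411 = 62.132 kPa
Denominator = 107.25·sin19.5°·cos19.5° = 107.25·0.3338·0.9426 = 33.747 kPa
FS = 62.132 / 33.747 = 1.841

FS = 1.84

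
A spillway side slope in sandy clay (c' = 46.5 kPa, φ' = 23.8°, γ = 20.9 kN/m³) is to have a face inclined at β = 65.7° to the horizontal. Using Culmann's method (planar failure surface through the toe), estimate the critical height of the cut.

H_c = 29.02 m

Culmann's analysis gives the critical failure plane at α_cr = (β + φ')/2 = (65.7 + 23.8)/2 = 44.8°, and the critical height
H_c = (4c'/γ) · sinβ cosφ' / [1 − cos(β − φ')]
    = (4·46.5/20.9) · sin65.7°·cos23.8° / [1 − cos(41.9°)]
    = 8.900 · 0.9114·0.9150 / [1 − 0.7443]
    = 8.900 · 0.8339 / 0.2557
    = 29.02 m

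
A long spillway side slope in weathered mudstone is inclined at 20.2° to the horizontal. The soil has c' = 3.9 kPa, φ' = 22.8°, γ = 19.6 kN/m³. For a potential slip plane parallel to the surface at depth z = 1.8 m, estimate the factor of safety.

FS = 1.48

For an infinite slope with a slip plane parallel to the surface (no pore pressure): FS = [c' + γz cos²β tanφ'] / [γz sinβ cosβ].
γz = 19.6·1.8 = 35.28 kN/m²
Numerator = 3.9 + 35.28·cos²20.2°·tan22.8° = 3.9 + 35.28·0.8808·0.4204 = 16.962 kPa
Denominator = 35.28·sin20.2°·cos20.2° = 35.28·0.3453·0.9385 = 11.433 kPa
FS = 16.962 / 11.433 = 1.484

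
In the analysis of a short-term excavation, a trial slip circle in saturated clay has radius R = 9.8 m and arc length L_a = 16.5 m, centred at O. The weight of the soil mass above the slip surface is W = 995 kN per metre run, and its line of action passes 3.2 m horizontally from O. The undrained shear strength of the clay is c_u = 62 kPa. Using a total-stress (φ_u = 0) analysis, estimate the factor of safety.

FS = 3.15

Taking moments about the centre O, the resisting moment is provided by the undrained shear strength acting along the arc:
M_R = c_u·L_a·R = 62·16.50·9.8 = 10025.4 kN·m/m
M_D = W·d = 995·3.2 = 3184.0 kN·m/m
FS = M_R / M_D = 10025.4 / 3184.0 = 3.149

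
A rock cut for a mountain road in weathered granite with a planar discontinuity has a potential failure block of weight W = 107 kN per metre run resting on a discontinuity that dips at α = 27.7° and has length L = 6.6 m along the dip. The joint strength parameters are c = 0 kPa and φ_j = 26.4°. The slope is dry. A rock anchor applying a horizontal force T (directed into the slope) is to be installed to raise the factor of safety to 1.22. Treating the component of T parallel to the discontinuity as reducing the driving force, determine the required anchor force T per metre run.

Resolving forces along and normal to the sliding plane, with the horizontal anchor force T adding T·sinα to the effective normal force and T·cosα acting up the plane against the driving force:
FS = [cL + (W cosα + T sinα) tanφ_j] / [W sinα − T cosα]
Without the anchor: N' = 94.7 kN/m, driving T_d = 49.7 kN/m, resisting R = 0·6.6 + 94.7·tan26.4° = 47.0 kN/m, FS = 0.95.
Setting FS = 1.22 and solving for T:
1.22·(49.7 − T cos27.7°) = 47.0 + T sin27.7°·tan26.4°
T·(sin27.7°·tan26.4° + 1.22·cos27.7°) = 1.22·49.7 − 47.0
T·(0.4648·0.4964 + 1.22·0.8854) = 60.7 − 47.0 = 13.7
T·1.3109 = 13.7
T = 10.4 kN/m

T = 10 kN/m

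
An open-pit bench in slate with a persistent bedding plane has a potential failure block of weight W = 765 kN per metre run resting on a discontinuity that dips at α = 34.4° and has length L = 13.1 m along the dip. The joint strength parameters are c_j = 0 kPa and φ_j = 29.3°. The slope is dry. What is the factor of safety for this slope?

FS = 0.82

Resolving the block weight along and normal to the plane and applying the Mohr–Coulomb strength on the joint:
N' = W cosα = 765·cos34.4° = 631.2 kN/m
Driving force T = W sinα = 765·sin34.4° = 432.2 kN/m
Resisting force R = c_j·L + N'·tanφ_j = 0·13.1 + 631.2·tan29.3° = 0.0 + 354.2 = 354.2 kN/m
FS = R / T = 354.2 / 432.2 = 0.820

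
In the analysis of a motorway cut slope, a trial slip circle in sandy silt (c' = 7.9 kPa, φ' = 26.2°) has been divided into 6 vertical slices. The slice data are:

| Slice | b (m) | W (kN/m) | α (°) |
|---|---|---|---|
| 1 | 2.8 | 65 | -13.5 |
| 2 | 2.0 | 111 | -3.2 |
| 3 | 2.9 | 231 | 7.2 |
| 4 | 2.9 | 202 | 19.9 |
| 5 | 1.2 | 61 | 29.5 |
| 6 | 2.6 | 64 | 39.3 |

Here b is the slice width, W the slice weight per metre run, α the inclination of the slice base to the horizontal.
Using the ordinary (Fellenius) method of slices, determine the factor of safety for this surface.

FS = 3.17

Ordinary method of slices: FS = Σ[c'·Δl_i + (W_i cosα_i)·tanφ'] / Σ W_i sinα_i, with Δl_i = b_i / cosα_i.
Slice 1: Δl = 2.8/cos(-13.5°) = 2.880 m; N'_1 = 65·cos(-13.5°) = 63.2; c'Δl = 22.75; W sinα = -15.2
Slice 2: Δl = 2.0/cos(-3.2°) = 2.003 m; N'_2 = 111·cos(-3.2°) = 110.8; c'Δl = 15.82; W sinα = -6.2
Slice 3: Δl = 2.9/cos7.2° = 2.923 m; N'_3 = 231·cos7.2° = 229.2; c'Δl = 23.09; W sinα = 29.0
Slice 4: Δl = 2.9/cos19.9° = 3.084 m; N'_4 = 202·cos19.9° = 189.9; c'Δl = 24.36; W sinα = 68.8
Slice 5: Δl = 1.2/cos29.5° = 1.379 m; N'_5 = 61·cos29.5° = 53.1; c'Δl = 10.89; W sinα = 30.0
Slice 6: Δl = 2.6/cos39.3° = 3.360 m; N'_6 = 64·cos39.3° = 49.5; c'Δl = 26.54; W sinα = 40.5
Σc'Δl = 123.5 kN/m; ΣN' = 695.8 kN/m; ΣW sinα = 146.9 kN/m
Resisting = 123.5 + 695.8·tan26.2° = 123.5 + 342.4 = 465.8 kN/m
FS = 465.8 / 146.9 = 3.171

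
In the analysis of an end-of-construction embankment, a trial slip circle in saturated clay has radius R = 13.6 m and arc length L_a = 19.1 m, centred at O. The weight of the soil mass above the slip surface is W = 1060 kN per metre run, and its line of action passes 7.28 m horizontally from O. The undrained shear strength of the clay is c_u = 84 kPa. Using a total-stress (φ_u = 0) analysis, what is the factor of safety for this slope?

FS = 2.83

Taking moments about the centre O, the resisting moment is provided by the undrained shear strength acting along the arc:
M_R = c_u·L_a·R = 84·19.10·13.6 = 21819.8 kN·m/m
M_D = W·d = 1060·7.28 = 7716.8 kN·m/m
FS = M_R / M_D = 21819.8 / 7716.8 = 2.828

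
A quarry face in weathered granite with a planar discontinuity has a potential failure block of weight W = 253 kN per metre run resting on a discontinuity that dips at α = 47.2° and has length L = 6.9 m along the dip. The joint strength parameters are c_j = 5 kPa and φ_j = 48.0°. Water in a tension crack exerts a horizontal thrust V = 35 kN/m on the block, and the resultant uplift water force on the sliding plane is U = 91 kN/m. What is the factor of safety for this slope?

Resolving the block weight along and normal to the plane and applying the Mohr–Coulomb strength on the joint:
N' = W cosα − U − V sinα = 253·cos47.2° − 91 − 35·sin47.2° = 55.2 kN/m
Driving force T = W sinα + V cosα = 253·sin47.2° + 35·cos47.2° = 209.4 kN/m
Resisting force R = c_j·L + N'·tanφ_j = 5·6.9 + 55.2·tan48.0° = 34.5 + 61.3 = 95.8 kN/m
FS = R / T = 95.8 / 209.4 = 0.458

FS = 0.46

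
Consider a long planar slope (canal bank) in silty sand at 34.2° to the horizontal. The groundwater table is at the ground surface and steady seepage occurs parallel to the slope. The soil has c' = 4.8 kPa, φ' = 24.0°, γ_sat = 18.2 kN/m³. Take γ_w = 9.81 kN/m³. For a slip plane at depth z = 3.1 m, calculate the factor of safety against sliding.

With seepage parallel to the slope and the water table at the surface, the effective normal stress on the slip plane uses the buoyant unit weight γ' = γ_sat − γ_w while the driving shear stress uses γ_sat:
FS = [c' + γ' z cos²β tanφ'] / [γ_sat z sinβ cosβ]
γ' = 18.2 − 9.81 = 8.39 kN/m³
Numerator = 4.8 + 8.39·3.1·cos²34.2°·tan24.0° = 4.8 + 8.39·3.1·0.6841·0.4452 = 12.721 kPa
Denominator = 18.2·3.1·sin34.2°·cos34.2° = 18.2·3.1·0.5621·0.8271 = 26.229 kPa
FS = 12.721 / 26.229 = 0.485

FS = 0.49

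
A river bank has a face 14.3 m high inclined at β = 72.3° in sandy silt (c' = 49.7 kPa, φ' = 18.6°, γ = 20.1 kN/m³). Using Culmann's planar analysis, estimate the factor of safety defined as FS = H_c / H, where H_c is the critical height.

H_c = (4c'/γ) · sinβ cosφ' / [1 − cos(β − φ')]
    = (4·49.7/20.1) · sin72.3°·cos18.6° / [1 − cos53.7°]
    = 9.891 · 0.9029 / 0.4080 = 21.89 m
FS = H_c / H = 21.89 / 14.3 = 1.531

FS = 1.53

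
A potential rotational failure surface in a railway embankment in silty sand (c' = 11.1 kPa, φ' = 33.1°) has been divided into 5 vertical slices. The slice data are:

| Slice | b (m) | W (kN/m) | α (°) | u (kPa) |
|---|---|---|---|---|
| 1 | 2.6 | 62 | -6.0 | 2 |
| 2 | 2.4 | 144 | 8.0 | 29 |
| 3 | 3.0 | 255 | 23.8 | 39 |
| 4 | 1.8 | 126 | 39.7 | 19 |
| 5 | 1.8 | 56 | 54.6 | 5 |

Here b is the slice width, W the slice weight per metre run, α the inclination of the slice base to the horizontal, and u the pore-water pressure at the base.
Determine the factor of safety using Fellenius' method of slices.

Ordinary method of slices: FS = Σ[c'·Δl_i + (W_i cosα_i − u_i·Δl_i)·tanφ'] / Σ W_i sinα_i, with Δl_i = b_i / cosα_i.
Slice 1: Δl = 2.6/cos(-6.0°) = 2.614 m; N'_1 = 62·cos(-6.0°) − 2·2.614 = 56.4; c'Δl = 29.02; W sinα = -6.5
Slice 2: Δl = 2.4/cos8.0° = 2.424 m; N'_2 = 144·cos8.0° − 29·2.424 = 72.3; c'Δl = 26.90; W sinα = 20.0
Slice 3: Δl = 3.0/cos23.8° = 3.279 m; N'_3 = 255·cos23.8° − 39·3.279 = 105.4; c'Δl = 36.40; W sinα = 102.9
Slice 4: Δl = 1.8/cos39.7° = 2.339 m; N'_4 = 126·cos39.7° − 19·2.339 = 52.5; c'Δl = 25.97; W sinα = 80.5
Slice 5: Δl = 1.8/cos54.6° = 3.107 m; N'_5 = 56·cos54.6° − 5·3.107 = 16.9; c'Δl = 34.49; W sinα = 45.6
Σc'Δl = 152.8 kN/m; ΣN' = 303.6 kN/m; ΣW sinα = 242.6 kN/m
Resisting = 152.8 + 303.6·tan33.1° = 152.8 + 197.9 = 350.7 kN/m
FS = 350.7 / 242.6 = 1.446

FS = 1.45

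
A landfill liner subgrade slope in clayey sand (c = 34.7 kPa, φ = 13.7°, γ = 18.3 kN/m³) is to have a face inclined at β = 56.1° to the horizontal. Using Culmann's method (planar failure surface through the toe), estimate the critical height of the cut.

Culmann's analysis gives the critical failure plane at α_cr = (β + φ)/2 = (56.1 + 13.7)/2 = 34.9°, and the critical height
H_c = (4c/γ) · sinβ cosφ / [1 − cos(β − φ)]
    = (4·34.7/18.3) · sin56.1°·cos13.7° / [1 − cos(42.4°)]
    = 7.585 · 0.8300·0.9715 / [1 − 0.7385]
    = 7.585 · 0.8064 / 0.2615
    = 23.39 m

H_c = 23.39 m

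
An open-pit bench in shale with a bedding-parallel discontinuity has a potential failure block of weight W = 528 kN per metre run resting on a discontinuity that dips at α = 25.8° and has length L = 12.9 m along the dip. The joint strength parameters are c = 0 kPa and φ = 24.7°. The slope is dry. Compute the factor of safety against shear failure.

FS = 0.95

Resolving the block weight along and normal to the plane and applying the Mohr–Coulomb strength on the joint:
N' = W cosα = 528·cos25.8° = 475.4 kN/m
Driving force T = W sinα = 528·sin25.8° = 229.8 kN/m
Resisting force R = c·L + N'·tanφ = 0·12.9 + 475.4·tan24.7° = 0.0 + 218.6 = 218.6 kN/m
FS = R / T = 218.6 / 229.8 = 0.951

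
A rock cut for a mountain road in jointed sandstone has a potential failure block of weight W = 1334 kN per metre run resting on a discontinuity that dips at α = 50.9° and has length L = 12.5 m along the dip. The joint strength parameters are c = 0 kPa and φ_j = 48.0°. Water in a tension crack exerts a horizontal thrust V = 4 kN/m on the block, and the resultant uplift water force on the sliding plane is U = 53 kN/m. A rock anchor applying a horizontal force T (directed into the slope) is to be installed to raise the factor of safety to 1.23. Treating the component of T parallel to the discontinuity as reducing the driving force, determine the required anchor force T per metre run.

Resolving forces along and normal to the sliding plane, with the horizontal anchor force T adding T·sinα to the effective normal force and T·cosα acting up the plane against the driving force:
FS = [cL + (W cosα − U − V sinα + T sinα) tanφ_j] / [W sinα + V cosα − T cosα]
Without the anchor: N' = 785.2 kN/m, driving T_d = 1037.8 kN/m, resisting R = 0·12.5 + 785.2·tan48.0° = 872.1 kN/m, FS = 0.84.
Setting FS = 1.23 and solving for T:
1.23·(1037.8 − T cos50.9°) = 872.1 + T sin50.9°·tan48.0°
T·(sin50.9°·tan48.0° + 1.23·cos50.9°) = 1.23·1037.8 − 872.1
T·(0.7760·1.1106 + 1.23·0.6307) = 1276.5 − 872.1 = 404.4
T·1.6376 = 404.4
T = 246.9 kN/m

T = 247 kN/m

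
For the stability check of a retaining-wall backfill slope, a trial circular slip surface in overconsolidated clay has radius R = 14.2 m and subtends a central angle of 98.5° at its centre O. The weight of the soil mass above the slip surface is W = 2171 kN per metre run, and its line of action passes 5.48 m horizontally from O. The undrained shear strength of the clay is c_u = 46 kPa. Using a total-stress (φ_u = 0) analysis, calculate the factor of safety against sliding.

Taking moments about the centre O, the resisting moment is provided by the undrained shear strength acting along the arc:
Arc length L_a = R·θ = 14.2·(98.5°·π/180) = 14.2·1.7191 = 24.41 m
M_R = c_u·L_a·R = 46·24.41·14.2 = 15945.9 kN·m/m
M_D = W·d = 2171·5.48 = 11897.1 kN·m/m
FS = M_R / M_D = 15945.9 / 11897.1 = 1.340

FS = 1.34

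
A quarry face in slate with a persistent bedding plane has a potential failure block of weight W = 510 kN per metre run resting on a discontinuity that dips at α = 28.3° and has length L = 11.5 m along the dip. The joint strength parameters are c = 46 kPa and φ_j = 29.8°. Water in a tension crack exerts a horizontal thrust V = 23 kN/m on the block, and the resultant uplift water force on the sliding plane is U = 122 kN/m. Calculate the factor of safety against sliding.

FS = 2.71

Resolving the block weight along and normal to the plane and applying the Mohr–Coulomb strength on the joint:
N' = W cosα − U − V sinα = 510·cos28.3° − 122 − 23·sin28.3° = 316.1 kN/m
Driving force T = W sinα + V cosα = 510·sin28.3° + 23·cos28.3° = 262.0 kN/m
Resisting force R = c·L + N'·tanφ_j = 46·11.5 + 316.1·tan29.8° = 529.0 + 181.1 = 710.1 kN/m
FS = R / T = 710.1 / 262.0 = 2.710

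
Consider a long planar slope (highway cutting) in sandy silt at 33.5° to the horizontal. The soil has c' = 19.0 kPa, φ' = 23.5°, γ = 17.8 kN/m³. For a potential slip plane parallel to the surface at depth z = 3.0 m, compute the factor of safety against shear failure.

For an infinite slope with a slip plane parallel to the surface (no pore pressure): FS = [c' + γz cos²β tanφ'] / [γz sinβ cosβ].
γz = 17.8·3.0 = 53.40 kN/m²
Numerator = 19.0 + 53.40·cos²33.5°·tan23.5° = 19.0 + 53.40·0.6954·0.4348 = 35.146 kPa
Denominator = 53.40·sin33.5°·cos33.5° = 53.40·0.5519·0.8339 = 24.577 kPa
FS = 35.146 / 24.577 = 1.430

FS = 1.43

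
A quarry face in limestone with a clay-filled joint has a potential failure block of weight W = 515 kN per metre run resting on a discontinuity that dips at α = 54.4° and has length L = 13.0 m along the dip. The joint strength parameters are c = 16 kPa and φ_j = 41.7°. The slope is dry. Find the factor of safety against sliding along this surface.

Resolving the block weight along and normal to the plane and applying the Mohr–Coulomb strength on the joint:
N' = W cosα = 515·cos54.4° = 299.8 kN/m
Driving force T = W sinα = 515·sin54.4° = 418.7 kN/m
Resisting force R = c·L + N'·tanφ_j = 16·13.0 + 299.8·tan41.7° = 208.0 + 267.1 = 475.1 kN/m
FS = R / T = 475.1 / 418.7 = 1.135

FS = 1.13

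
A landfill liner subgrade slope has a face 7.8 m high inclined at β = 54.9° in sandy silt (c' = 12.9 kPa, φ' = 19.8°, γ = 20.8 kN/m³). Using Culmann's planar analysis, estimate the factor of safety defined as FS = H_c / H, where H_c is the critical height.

FS = 1.35

H_c = (4c'/γ) · sinβ cosφ' / [1 − cos(β − φ')]
    = (4·12.9/20.8) · sin54.9°·cos19.8° / [1 − cos35.1°]
    = 2.481 · 0.7698 / 0.1819 = 10.50 m
FS = H_c / H = 10.50 / 7.8 = 1.346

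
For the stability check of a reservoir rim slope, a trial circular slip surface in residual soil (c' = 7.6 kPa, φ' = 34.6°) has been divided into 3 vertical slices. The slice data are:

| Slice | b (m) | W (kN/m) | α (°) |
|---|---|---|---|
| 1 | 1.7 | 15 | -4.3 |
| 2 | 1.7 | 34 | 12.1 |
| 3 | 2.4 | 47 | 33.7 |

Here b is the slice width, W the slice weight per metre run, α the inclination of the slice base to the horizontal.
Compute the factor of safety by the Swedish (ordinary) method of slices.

FS = 3.38

Ordinary method of slices: FS = Σ[c'·Δl_i + (W_i cosα_i)·tanφ'] / Σ W_i sinα_i, with Δl_i = b_i / cosα_i.
Slice 1: Δl = 1.7/cos(-4.3°) = 1.705 m; N'_1 = 15·cos(-4.3°) = 15.0; c'Δl = 12.96; W sinα = -1.1
Slice 2: Δl = 1.7/cos12.1° = 1.739 m; N'_2 = 34·cos12.1° = 33.2; c'Δl = 13.21; W sinα = 7.1
Slice 3: Δl = 2.4/cos33.7° = 2.885 m; N'_3 = 47·cos33.7° = 39.1; c'Δl = 21.92; W sinα = 26.1
Σc'Δl = 48.1 kN/m; ΣN' = 87.3 kN/m; ΣW sinα = 32.1 kN/m
Resisting = 48.1 + 87.3·tan34.6° = 48.1 + 60.2 = 108.3 kN/m
FS = 108.3 / 32.1 = 3.377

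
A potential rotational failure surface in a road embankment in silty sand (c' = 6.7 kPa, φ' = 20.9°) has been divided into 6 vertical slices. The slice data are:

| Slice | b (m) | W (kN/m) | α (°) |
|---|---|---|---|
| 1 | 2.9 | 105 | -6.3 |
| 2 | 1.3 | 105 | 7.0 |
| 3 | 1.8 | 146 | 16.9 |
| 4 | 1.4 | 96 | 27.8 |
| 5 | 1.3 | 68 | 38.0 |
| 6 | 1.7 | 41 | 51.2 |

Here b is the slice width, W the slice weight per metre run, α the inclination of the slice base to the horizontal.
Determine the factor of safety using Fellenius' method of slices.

Ordinary method of slices: FS = Σ[c'·Δl_i + (W_i cosα_i)·tanφ'] / Σ W_i sinα_i, with Δl_i = b_i / cosα_i.
Slice 1: Δl = 2.9/cos(-6.3°) = 2.918 m; N'_1 = 105·cos(-6.3°) = 104.4; c'Δl = 19.55; W sinα = -11.5
Slice 2: Δl = 1.3/cos7.0° = 1.310 m; N'_2 = 105·cos7.0° = 104.2; c'Δl = 8.78; W sinα = 12.8
Slice 3: Δl = 1.8/cos16.9° = 1.881 m; N'_3 = 146·cos16.9° = 139.7; c'Δl = 12.60; W sinα = 42.4
Slice 4: Δl = 1.4/cos27.8° = 1.583 m; N'_4 = 96·cos27.8° = 84.9; c'Δl = 10.60; W sinα = 44.8
Slice 5: Δl = 1.3/cos38.0° = 1.650 m; N'_5 = 68·cos38.0° = 53.6; c'Δl = 11.05; W sinα = 41.9
Slice 6: Δl = 1.7/cos51.2° = 2.713 m; N'_6 = 41·cos51.2° = 25.7; c'Δl = 18.18; W sinα = 32.0
Σc'Δl = 80.8 kN/m; ΣN' = 512.5 kN/m; ΣW sinα = 162.3 kN/m
Resisting = 80.8 + 512.5·tan20.9° = 80.8 + 195.7 = 276.5 kN/m
FS = 276.5 / 162.3 = 1.703

FS = 1.70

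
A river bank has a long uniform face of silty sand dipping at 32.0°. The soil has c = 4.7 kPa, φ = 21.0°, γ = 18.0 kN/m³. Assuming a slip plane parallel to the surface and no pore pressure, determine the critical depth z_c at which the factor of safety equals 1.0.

Setting FS = 1.00 in FS = [c + γz cos²β tanφ] / [γz sinβ cosβ] and solving for z:
z = c / [γ cosβ (FS·sinβ − cosβ·tanφ)]
  = 4.7 / [18.0·cos32.0°·(1.00·sin32.0° − cos32.0°·tan21.0°)]
  = 4.7 / [18.0·0.8480·(1.00·0.5299 − 0.8480·0.3839)]
  = 4.7 / 3.1199 = 1.506 m

z_c = 1.51 m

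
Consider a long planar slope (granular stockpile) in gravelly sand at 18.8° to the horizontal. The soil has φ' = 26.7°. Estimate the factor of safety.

For a dry cohesionless infinite slope the factor of safety is FS = tanφ' / tanβ.
FS = tan26.7° / tan18.8° = 0.5029 / 0.3404 = 1.477

FS = 1.48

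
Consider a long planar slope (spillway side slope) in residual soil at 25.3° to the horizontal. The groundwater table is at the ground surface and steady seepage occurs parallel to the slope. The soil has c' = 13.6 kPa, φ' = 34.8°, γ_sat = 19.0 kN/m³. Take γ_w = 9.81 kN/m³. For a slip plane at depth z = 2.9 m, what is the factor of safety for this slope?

With seepage parallel to the slope and the water table at the surface, the effective normal stress on the slip plane uses the buoyant unit weight γ' = γ_sat − γ_w while the driving shear stress uses γ_sat:
FS = [c' + γ' z cos²β tanφ'] / [γ_sat z sinβ cosβ]
γ' = 19.0 − 9.81 = 9.19 kN/m³
Numerator = 13.6 + 9.19·2.9·cos²25.3°·tan34.8° = 13.6 + 9.19·2.9·0.8174·0.6950 = 28.740 kPa
Denominator = 19.0·2.9·sin25.3°·cos25.3° = 19.0·2.9·0.4274·0.9041 = 21.289 kPa
FS = 28.740 / 21.289 = 1.350

FS = 1.35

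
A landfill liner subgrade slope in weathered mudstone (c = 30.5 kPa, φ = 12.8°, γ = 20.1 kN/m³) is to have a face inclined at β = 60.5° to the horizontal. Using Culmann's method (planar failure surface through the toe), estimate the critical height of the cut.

Culmann's analysis gives the critical failure plane at α_cr = (β + φ)/2 = (60.5 + 12.8)/2 = 36.6°, and the critical height
H_c = (4c/γ) · sinβ cosφ / [1 − cos(β − φ)]
    = (4·30.5/20.1) · sin60.5°·cos12.8° / [1 − cos(47.7°)]
    = 6.070 · 0.8704·0.9751 / [1 − 0.6730]
    = 6.070 · 0.8487 / 0.3270
    = 15.75 m

H_c = 15.75 m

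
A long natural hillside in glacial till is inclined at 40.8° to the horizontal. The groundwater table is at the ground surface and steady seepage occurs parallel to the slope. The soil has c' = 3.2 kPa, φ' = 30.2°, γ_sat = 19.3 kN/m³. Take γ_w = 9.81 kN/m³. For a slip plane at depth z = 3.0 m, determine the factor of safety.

With seepage parallel to the slope and the water table at the surface, the effective normal stress on the slip plane uses the buoyant unit weight γ' = γ_sat − γ_w while the driving shear stress uses γ_sat:
FS = [c' + γ' z cos²β tanφ'] / [γ_sat z sinβ cosβ]
γ' = 19.3 − 9.81 = 9.49 kN/m³
Numerator = 3.2 + 9.49·3.0·cos²40.8°·tan30.2° = 3.2 + 9.49·3.0·0.5730·0.5820 = 12.695 kPa
Denominator = 19.3·3.0·sin40.8°·cos40.8° = 19.3·3.0·0.6534·0.7570 = 28.639 kPa
FS = 12.695 / 28.639 = 0.443

FS = 0.44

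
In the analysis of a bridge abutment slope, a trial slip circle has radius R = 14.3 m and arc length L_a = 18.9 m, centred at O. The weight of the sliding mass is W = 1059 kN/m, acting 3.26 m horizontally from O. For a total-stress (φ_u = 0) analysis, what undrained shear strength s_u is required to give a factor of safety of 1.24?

FS = s_u·L_a·R / (W·d), so s_u = FS·W·d / (L_a·R).
s_u = 1.24·1059·3.26 / (18.90·14.3) = 4280.9 / 270.27 = 15.84 kPa

s_u = 15.8 kPa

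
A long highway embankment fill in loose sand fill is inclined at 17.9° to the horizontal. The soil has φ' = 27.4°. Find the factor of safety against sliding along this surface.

For a dry cohesionless infinite slope the factor of safety is FS = tanφ' / tanβ.
FS = tan27.4° / tan17.9° = 0.5184 / 0.3230 = 1.605

FS = 1.60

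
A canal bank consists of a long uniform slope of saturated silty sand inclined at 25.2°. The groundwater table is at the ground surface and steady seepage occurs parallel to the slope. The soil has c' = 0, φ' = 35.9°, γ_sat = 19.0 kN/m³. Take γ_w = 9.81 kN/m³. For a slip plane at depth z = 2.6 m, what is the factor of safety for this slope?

With seepage parallel to the slope and the water table at the surface, the effective normal stress on the slip plane uses the buoyant unit weight γ' = γ_sat − γ_w while the driving shear stress uses γ_sat:
FS = [c' + γ' z cos²β tanφ'] / [γ_sat z sinβ cosβ]
(For c' = 0 this reduces to FS = (γ'/γ_sat)·tanφ'/tanβ.)
γ' = 19.0 − 9.81 = 9.19 kN/m³
Numerator = 0.0 + 9.19·2.6·cos²25.2°·tan35.9° = 0.0 + 9.19·2.6·0.8187·0.7239 = 14.161 kPa
Denominator = 19.0·2.6·sin25.2°·cos25.2° = 19.0·2.6·0.4258·0.9048 = 19.032 kPa
FS = 14.161 / 19.032 = 0.744

FS = 0.74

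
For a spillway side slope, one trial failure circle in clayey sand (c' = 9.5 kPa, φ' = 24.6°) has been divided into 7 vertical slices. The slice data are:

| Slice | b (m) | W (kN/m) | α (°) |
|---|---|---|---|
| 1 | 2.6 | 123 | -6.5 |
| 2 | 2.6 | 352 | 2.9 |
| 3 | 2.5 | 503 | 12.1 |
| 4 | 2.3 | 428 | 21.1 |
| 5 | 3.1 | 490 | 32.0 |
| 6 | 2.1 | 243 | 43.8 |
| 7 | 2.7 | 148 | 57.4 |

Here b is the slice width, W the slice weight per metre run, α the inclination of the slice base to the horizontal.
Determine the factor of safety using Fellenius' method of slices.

Ordinary method of slices: FS = Σ[c'·Δl_i + (W_i cosα_i)·tanφ'] / Σ W_i sinα_i, with Δl_i = b_i / cosα_i.
Slice 1: Δl = 2.6/cos(-6.5°) = 2.617 m; N'_1 = 123·cos(-6.5°) = 122.2; c'Δl = 24.86; W sinα = -13.9
Slice 2: Δl = 2.6/cos2.9° = 2.603 m; N'_2 = 352·cos2.9° = 351.5; c'Δl = 24.73; W sinα = 17.8
Slice 3: Δl = 2.5/cos12.1° = 2.557 m; N'_3 = 503·cos12.1° = 491.8; c'Δl = 24.29; W sinα = 105.4
Slice 4: Δl = 2.3/cos21.1° = 2.465 m; N'_4 = 428·cos21.1° = 399.3; c'Δl = 23.42; W sinα = 154.1
Slice 5: Δl = 3.1/cos32.0° = 3.655 m; N'_5 = 490·cos32.0° = 415.5; c'Δl = 34.73; W sinα = 259.7
Slice 6: Δl = 2.1/cos43.8° = 2.910 m; N'_6 = 243·cos43.8° = 175.4; c'Δl = 27.64; W sinα = 168.2
Slice 7: Δl = 2.7/cos57.4° = 5.011 m; N'_7 = 148·cos57.4° = 79.7; c'Δl = 47.61; W sinα = 124.7
Σc'Δl = 207.3 kN/m; ΣN' = 2035.6 kN/m; ΣW sinα = 815.9 kN/m
Resisting = 207.3 + 2035.6·tan24.6° = 207.3 + 932.0 = 1139.2 kN/m
FS = 1139.2 / 815.9 = 1.396

FS = 1.40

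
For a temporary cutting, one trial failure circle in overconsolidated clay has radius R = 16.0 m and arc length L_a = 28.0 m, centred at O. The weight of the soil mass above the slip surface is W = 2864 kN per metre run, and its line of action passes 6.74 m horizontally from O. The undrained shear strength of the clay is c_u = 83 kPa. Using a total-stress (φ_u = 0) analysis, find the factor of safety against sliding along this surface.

FS = 1.93

Taking moments about the centre O, the resisting moment is provided by the undrained shear strength acting along the arc:
M_R = c_u·L_a·R = 83·28.00·16.0 = 37184.0 kN·m/m
M_D = W·d = 2864·6.74 = 19303.4 kN·m/m
FS = M_R / M_D = 37184.0 / 19303.4 = 1.926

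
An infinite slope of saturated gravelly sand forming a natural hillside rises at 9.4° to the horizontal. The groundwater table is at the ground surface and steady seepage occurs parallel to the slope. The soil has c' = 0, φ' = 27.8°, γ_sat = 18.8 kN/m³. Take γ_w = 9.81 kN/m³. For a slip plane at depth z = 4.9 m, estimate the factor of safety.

FS = 1.52

With seepage parallel to the slope and the water table at the surface, the effective normal stress on the slip plane uses the buoyant unit weight γ' = γ_sat − γ_w while the driving shear stress uses γ_sat:
FS = [c' + γ' z cos²β tanφ'] / [γ_sat z sinβ cosβ]
(For c' = 0 this reduces to FS = (γ'/γ_sat)·tanφ'/tanβ.)
γ' = 18.8 − 9.81 = 8.99 kN/m³
Numerator = 0.0 + 8.99·4.9·cos²9.4°·tan27.8° = 0.0 + 8.99·4.9·0.9733·0.5272 = 22.606 kPa
Denominator = 18.8·4.9·sin9.4°·cos9.4° = 18.8·4.9·0.1633·0.9866 = 14.844 kPa
FS = 22.606 / 14.844 = 1.523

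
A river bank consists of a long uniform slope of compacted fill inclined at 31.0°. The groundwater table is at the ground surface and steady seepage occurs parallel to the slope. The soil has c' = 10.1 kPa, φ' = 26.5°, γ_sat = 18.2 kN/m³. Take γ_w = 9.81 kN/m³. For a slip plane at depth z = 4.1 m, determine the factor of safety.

With seepage parallel to the slope and the water table at the surface, the effective normal stress on the slip plane uses the buoyant unit weight γ' = γ_sat − γ_w while the driving shear stress uses γ_sat:
FS = [c' + γ' z cos²β tanφ'] / [γ_sat z sinβ cosβ]
γ' = 18.2 − 9.81 = 8.39 kN/m³
Numerator = 10.1 + 8.39·4.1·cos²31.0°·tan26.5° = 10.1 + 8.39·4.1·0.7347·0.4986 = 22.701 kPa
Denominator = 18.2·4.1·sin31.0°·cos31.0° = 18.2·4.1·0.5150·0.8572 = 32.943 kPa
FS = 22.701 / 32.943 = 0.689

FS = 0.69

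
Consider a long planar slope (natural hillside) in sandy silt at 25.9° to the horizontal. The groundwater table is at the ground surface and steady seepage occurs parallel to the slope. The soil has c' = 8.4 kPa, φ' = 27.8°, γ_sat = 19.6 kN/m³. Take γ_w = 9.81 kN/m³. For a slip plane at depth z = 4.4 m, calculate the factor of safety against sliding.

FS = 0.79

With seepage parallel to the slope and the water table at the surface, the effective normal stress on the slip plane uses the buoyant unit weight γ' = γ_sat − γ_w while the driving shear stress uses γ_sat:
FS = [c' + γ' z cos²β tanφ'] / [γ_sat z sinβ cosβ]
γ' = 19.6 − 9.81 = 9.79 kN/m³
Numerator = 8.4 + 9.79·4.4·cos²25.9°·tan27.8° = 8.4 + 9.79·4.4·0.8092·0.5272 = 26.778 kPa
Denominator = 19.6·4.4·sin25.9°·cos25.9° = 19.6·4.4·0.4368·0.8996 = 33.886 kPa
FS = 26.778 / 33.886 = 0.790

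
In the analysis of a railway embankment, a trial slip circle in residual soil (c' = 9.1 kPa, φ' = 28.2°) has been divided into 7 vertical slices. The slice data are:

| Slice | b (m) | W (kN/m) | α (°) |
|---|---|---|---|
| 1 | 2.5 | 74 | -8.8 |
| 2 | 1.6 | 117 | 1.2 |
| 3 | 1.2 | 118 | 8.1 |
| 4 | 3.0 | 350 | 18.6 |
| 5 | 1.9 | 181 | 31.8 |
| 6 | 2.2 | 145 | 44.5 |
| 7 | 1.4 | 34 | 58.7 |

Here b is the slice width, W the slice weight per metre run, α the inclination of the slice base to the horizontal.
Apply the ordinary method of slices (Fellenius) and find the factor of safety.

Ordinary method of slices: FS = Σ[c'·Δl_i + (W_i cosα_i)·tanφ'] / Σ W_i sinα_i, with Δl_i = b_i / cosα_i.
Slice 1: Δl = 2.5/cos(-8.8°) = 2.530 m; N'_1 = 74·cos(-8.8°) = 73.1; c'Δl = 23.02; W sinα = -11.3
Slice 2: Δl = 1.6/cos1.2° = 1.600 m; N'_2 = 117·cos1.2° = 117.0; c'Δl = 14.56; W sinα = 2.5
Slice 3: Δl = 1.2/cos8.1° = 1.212 m; N'_3 = 118·cos8.1° = 116.8; c'Δl = 11.03; W sinα = 16.6
Slice 4: Δl = 3.0/cos18.6° = 3.165 m; N'_4 = 350·cos18.6° = 331.7; c'Δl = 28.80; W sinα = 111.6
Slice 5: Δl = 1.9/cos31.8° = 2.236 m; N'_5 = 181·cos31.8° = 153.8; c'Δl = 20.34; W sinα = 95.4
Slice 6: Δl = 2.2/cos44.5° = 3.084 m; N'_6 = 145·cos44.5° = 103.4; c'Δl = 28.07; W sinα = 101.6
Slice 7: Δl = 1.4/cos58.7° = 2.695 m; N'_7 = 34·cos58.7° = 17.7; c'Δl = 24.52; W sinα = 29.1
Σc'Δl = 150.4 kN/m; ΣN' = 913.6 kN/m; ΣW sinα = 345.5 kN/m
Resisting = 150.4 + 913.6·tan28.2° = 150.4 + 489.8 = 640.2 kN/m
FS = 640.2 / 345.5 = 1.853

FS = 1.85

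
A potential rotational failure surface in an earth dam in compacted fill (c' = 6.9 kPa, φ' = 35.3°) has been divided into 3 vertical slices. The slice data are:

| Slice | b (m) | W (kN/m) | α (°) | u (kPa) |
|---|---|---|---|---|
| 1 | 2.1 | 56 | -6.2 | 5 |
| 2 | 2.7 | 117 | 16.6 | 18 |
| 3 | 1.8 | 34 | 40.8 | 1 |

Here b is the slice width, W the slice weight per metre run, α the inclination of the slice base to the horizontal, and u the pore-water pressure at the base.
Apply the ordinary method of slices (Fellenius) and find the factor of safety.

FS = 2.87

Ordinary method of slices: FS = Σ[c'·Δl_i + (W_i cosα_i − u_i·Δl_i)·tanφ'] / Σ W_i sinα_i, with Δl_i = b_i / cosα_i.
Slice 1: Δl = 2.1/cos(-6.2°) = 2.112 m; N'_1 = 56·cos(-6.2°) − 5·2.112 = 45.1; c'Δl = 14.58; W sinα = -6.0
Slice 2: Δl = 2.7/cos16.6° = 2.817 m; N'_2 = 117·cos16.6° − 18·2.817 = 61.4; c'Δl = 19.44; W sinα = 33.4
Slice 3: Δl = 1.8/cos40.8° = 2.378 m; N'_3 = 34·cos40.8° − 1·2.378 = 23.4; c'Δl = 16.41; W sinα = 22.2
Σc'Δl = 50.4 kN/m; ΣN' = 129.9 kN/m; ΣW sinα = 49.6 kN/m
Resisting = 50.4 + 129.9·tan35.3° = 50.4 + 92.0 = 142.4 kN/m
FS = 142.4 / 49.6 = 2.871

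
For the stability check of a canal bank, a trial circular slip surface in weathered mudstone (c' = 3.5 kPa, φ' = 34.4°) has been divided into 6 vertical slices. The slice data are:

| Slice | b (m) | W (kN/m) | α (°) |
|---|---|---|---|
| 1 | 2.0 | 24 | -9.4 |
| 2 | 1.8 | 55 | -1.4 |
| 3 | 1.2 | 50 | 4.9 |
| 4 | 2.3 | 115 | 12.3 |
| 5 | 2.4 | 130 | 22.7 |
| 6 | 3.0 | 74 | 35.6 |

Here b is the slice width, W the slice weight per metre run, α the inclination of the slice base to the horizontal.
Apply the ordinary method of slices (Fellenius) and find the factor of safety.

Ordinary method of slices: FS = Σ[c'·Δl_i + (W_i cosα_i)·tanφ'] / Σ W_i sinα_i, with Δl_i = b_i / cosα_i.
Slice 1: Δl = 2.0/cos(-9.4°) = 2.027 m; N'_1 = 24·cos(-9.4°) = 23.7; c'Δl = 7.10; W sinα = -3.9
Slice 2: Δl = 1.8/cos(-1.4°) = 1.801 m; N'_2 = 55·cos(-1.4°) = 55.0; c'Δl = 6.30; W sinα = -1.3
Slice 3: Δl = 1.2/cos4.9° = 1.204 m; N'_3 = 50·cos4.9° = 49.8; c'Δl = 4.22; W sinα = 4.3
Slice 4: Δl = 2.3/cos12.3° = 2.354 m; N'_4 = 115·cos12.3° = 112.4; c'Δl = 8.24; W sinα = 24.5
Slice 5: Δl = 2.4/cos22.7° = 2.602 m; N'_5 = 130·cos22.7° = 119.9; c'Δl = 9.11; W sinα = 50.2
Slice 6: Δl = 3.0/cos35.6° = 3.690 m; N'_6 = 74·cos35.6° = 60.2; c'Δl = 12.91; W sinα = 43.1
Σc'Δl = 47.9 kN/m; ΣN' = 420.9 kN/m; ΣW sinα = 116.8 kN/m
Resisting = 47.9 + 420.9·tan34.4° = 47.9 + 288.2 = 336.1 kN/m
FS = 336.1 / 116.8 = 2.879

FS = 2.88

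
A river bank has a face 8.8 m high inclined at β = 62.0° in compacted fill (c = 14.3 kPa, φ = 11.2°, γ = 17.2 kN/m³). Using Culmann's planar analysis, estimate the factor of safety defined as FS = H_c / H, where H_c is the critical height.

H_c = (4c/γ) · sinβ cosφ / [1 − cos(β − φ)]
    = (4·14.3/17.2) · sin62.0°·cos11.2° / [1 − cos50.8°]
    = 3.326 · 0.8661 / 0.3680 = 7.83 m
FS = H_c / H = 7.83 / 8.8 = 0.890

FS = 0.89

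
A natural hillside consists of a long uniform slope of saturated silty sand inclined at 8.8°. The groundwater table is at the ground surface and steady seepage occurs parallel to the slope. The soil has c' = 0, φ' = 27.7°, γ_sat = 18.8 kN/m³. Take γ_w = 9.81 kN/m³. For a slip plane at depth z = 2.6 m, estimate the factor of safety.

With seepage parallel to the slope and the water table at the surface, the effective normal stress on the slip plane uses the buoyant unit weight γ' = γ_sat − γ_w while the driving shear stress uses γ_sat:
FS = [c' + γ' z cos²β tanφ'] / [γ_sat z sinβ cosβ]
(For c' = 0 this reduces to FS = (γ'/γ_sat)·tanφ'/tanβ.)
γ' = 18.8 − 9.81 = 8.99 kN/m³
Numerator = 0.0 + 8.99·2.6·cos²8.8°·tan27.7° = 0.0 + 8.99·2.6·0.9766·0.5250 = 11.984 kPa
Denominator = 18.8·2.6·sin8.8°·cos8.8° = 18.8·2.6·0.1530·0.9882 = 7.390 kPa
FS = 11.984 / 7.390 = 1.622

FS = 1.62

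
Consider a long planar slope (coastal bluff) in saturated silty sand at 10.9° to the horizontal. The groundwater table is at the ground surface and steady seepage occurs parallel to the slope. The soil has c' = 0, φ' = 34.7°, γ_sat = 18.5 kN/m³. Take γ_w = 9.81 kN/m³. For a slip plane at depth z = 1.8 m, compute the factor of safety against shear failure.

FS = 1.69

With seepage parallel to the slope and the water table at the surface, the effective normal stress on the slip plane uses the buoyant unit weight γ' = γ_sat − γ_w while the driving shear stress uses γ_sat:
FS = [c' + γ' z cos²β tanφ'] / [γ_sat z sinβ cosβ]
(For c' = 0 this reduces to FS = (γ'/γ_sat)·tanφ'/tanβ.)
γ' = 18.5 − 9.81 = 8.69 kN/m³
Numerator = 0.0 + 8.69·1.8·cos²10.9°·tan34.7° = 0.0 + 8.69·1.8·0.9642·0.6924 = 10.444 kPa
Denominator = 18.5·1.8·sin10.9°·cos10.9° = 18.5·1.8·0.1891·0.9820 = 6.183 kPa
FS = 10.444 / 6.183 = 1.689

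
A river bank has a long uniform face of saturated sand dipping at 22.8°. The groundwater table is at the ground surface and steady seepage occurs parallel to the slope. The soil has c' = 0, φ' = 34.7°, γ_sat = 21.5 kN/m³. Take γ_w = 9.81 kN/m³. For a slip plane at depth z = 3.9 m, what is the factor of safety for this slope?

With seepage parallel to the slope and the water table at the surface, the effective normal stress on the slip plane uses the buoyant unit weight γ' = γ_sat − γ_w while the driving shear stress uses γ_sat:
FS = [c' + γ' z cos²β tanφ'] / [γ_sat z sinβ cosβ]
(For c' = 0 this reduces to FS = (γ'/γ_sat)·tanφ'/tanβ.)
γ' = 21.5 − 9.81 = 11.69 kN/m³
Numerator = 0.0 + 11.69·3.9·cos²22.8°·tan34.7° = 0.0 + 11.69·3.9·0.8498·0.6924 = 26.828 kPa
Denominator = 21.5·3.9·sin22.8°·cos22.8° = 21.5·3.9·0.3875·0.9219 = 29.954 kPa
FS = 26.828 / 29.954 = 0.896

FS = 0.90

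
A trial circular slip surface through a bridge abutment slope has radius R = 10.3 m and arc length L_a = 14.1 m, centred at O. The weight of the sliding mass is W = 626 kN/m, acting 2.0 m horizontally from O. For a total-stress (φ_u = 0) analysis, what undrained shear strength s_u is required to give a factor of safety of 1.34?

s_u = 11.6 kPa

FS = s_u·L_a·R / (W·d), so s_u = FS·W·d / (L_a·R).
s_u = 1.34·626·2.0 / (14.10·10.3) = 1677.7 / 145.23 = 11.55 kPa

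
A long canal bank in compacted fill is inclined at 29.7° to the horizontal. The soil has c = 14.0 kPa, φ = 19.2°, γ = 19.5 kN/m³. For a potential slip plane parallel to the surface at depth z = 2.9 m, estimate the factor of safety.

FS = 1.19

For an infinite slope with a slip plane parallel to the surface (no pore pressure): FS = [c + γz cos²β tanφ] / [γz sinβ cosβ].
γz = 19.5·2.9 = 56.55 kN/m²
Numerator = 14.0 + 56.55·cos²29.7°·tan19.2° = 14.0 + 56.55·0.7545·0.3482 = 28.859 kPa
Denominator = 56.55·sin29.7°·cos29.7° = 56.55·0.4955·0.8686 = 24.337 kPa
FS = 28.859 / 24.337 = 1.186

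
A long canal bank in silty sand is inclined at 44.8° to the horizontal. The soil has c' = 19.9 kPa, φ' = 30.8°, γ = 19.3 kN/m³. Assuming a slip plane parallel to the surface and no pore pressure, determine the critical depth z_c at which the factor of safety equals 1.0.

z_c = 5.16 m

Setting FS = 1.00 in FS = [c' + γz cos²β tanφ'] / [γz sinβ cosβ] and solving for z:
z = c' / [γ cosβ (FS·sinβ − cosβ·tanφ')]
  = 19.9 / [19.3·cos44.8°·(1.00·sin44.8° − cos44.8°·tan30.8°)]
  = 19.9 / [19.3·0.7096·(1.00·0.7046 − 0.7096·0.5961)]
  = 19.9 / 3.8571 = 5.159 m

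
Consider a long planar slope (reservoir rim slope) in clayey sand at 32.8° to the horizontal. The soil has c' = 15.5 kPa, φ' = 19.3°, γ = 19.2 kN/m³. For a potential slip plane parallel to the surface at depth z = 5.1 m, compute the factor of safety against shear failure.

For an infinite slope with a slip plane parallel to the surface (no pore pressure): FS = [c' + γz cos²β tanφ'] / [γz sinβ cosβ].
γz = 19.2·5.1 = 97.92 kN/m²
Numerator = 15.5 + 97.92·cos²32.8°·tan19.3° = 15.5 + 97.92·0.7066·0.3502 = 39.728 kPa
Denominator = 97.92·sin32.8°·cos32.8° = 97.92·0.5417·0.8406 = 44.587 kPa
FS = 39.728 / 44.587 = 0.891

FS = 0.89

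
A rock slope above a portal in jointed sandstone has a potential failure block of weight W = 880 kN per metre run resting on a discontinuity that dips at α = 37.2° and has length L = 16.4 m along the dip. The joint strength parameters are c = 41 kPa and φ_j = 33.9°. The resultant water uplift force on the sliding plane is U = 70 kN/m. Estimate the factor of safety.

FS = 2.06

Resolving the block weight along and normal to the plane and applying the Mohr–Coulomb strength on the joint:
N' = W cosα − U = 880·cos37.2° − 70 = 630.9 kN/m
Driving force T = W sinα = 880·sin37.2° = 532.0 kN/m
Resisting force R = c·L + N'·tanφ_j = 41·16.4 + 630.9·tan33.9° = 672.4 + 424.0 = 1096.4 kN/m
FS = R / T = 1096.4 / 532.0 = 2.061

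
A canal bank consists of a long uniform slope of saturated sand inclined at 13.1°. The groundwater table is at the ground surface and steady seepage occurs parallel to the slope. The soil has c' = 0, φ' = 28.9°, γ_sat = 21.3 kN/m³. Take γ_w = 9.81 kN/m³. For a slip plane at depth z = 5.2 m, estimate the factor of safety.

With seepage parallel to the slope and the water table at the surface, the effective normal stress on the slip plane uses the buoyant unit weight γ' = γ_sat − γ_w while the driving shear stress uses γ_sat:
FS = [c' + γ' z cos²β tanφ'] / [γ_sat z sinβ cosβ]
(For c' = 0 this reduces to FS = (γ'/γ_sat)·tanφ'/tanβ.)
γ' = 21.3 − 9.81 = 11.49 kN/m³
Numerator = 0.0 + 11.49·5.2·cos²13.1°·tan28.9° = 0.0 + 11.49·5.2·0.9486·0.5520 = 31.288 kPa
Denominator = 21.3·5.2·sin13.1°·cos13.1° = 21.3·5.2·0.2267·0.9740 = 24.451 kPa
FS = 31.288 / 24.451 = 1.280

FS = 1.28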